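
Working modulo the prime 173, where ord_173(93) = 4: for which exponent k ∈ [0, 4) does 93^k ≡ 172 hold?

Successive powers of 93 modulo 173:
  93^0=1  93^1=93  93^2=172
So 93^2 ≡ 172 (mod 173), giving k = 2.

2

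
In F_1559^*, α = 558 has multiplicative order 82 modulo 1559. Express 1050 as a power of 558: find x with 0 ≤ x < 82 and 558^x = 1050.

8

Successive powers of 558 modulo 1559:
  558^0=1  558^1=558  558^2=1123  558^3=1475  558^4=1457  558^5=767
  558^6=820  558^7=773  558^8=1050
So 558^8 ≡ 1050 (mod 1559), giving x = 8.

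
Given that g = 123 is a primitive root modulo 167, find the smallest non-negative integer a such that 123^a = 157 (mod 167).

78

Baby-step giant-step with m = ceil(sqrt(166)) = 13.
Baby table (123^j mod 167 for j=0..12):
  0:1  1:123  2:99  3:153  4:115  5:117  6:29  7:60
  8:32  9:95  10:162  11:53  12:6
Giant step factor: 123^(-13) ≡ 136 (mod 167).
Scan 157·136^i mod 167 for i = 0, 1, …:
  i=0: 157   i=1: 143   i=2: 76   i=3: 149
  i=4: 57   i=5: 70   i=6: 1
Match at i=6, j=0: a = 6·13 + 0 = 78.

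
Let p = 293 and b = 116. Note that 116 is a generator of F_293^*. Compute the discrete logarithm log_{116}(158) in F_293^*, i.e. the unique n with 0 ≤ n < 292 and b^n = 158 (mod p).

Baby-step giant-step with m = ceil(sqrt(292)) = 18.
Baby table (116^j mod 293 for j=0..17):
  0:1  1:116  2:271  3:85  4:191  5:181  6:193  7:120
  8:149  9:290  10:238  11:66  12:38  13:13  14:43  15:7
  16:226  17:139
Giant step factor: 116^(-18) ≡ 228 (mod 293).
Scan 158·228^i mod 293 for i = 0, 1, …:
  i=0: 158   i=1: 278   i=2: 96   i=3: 206
  i=4: 88   i=5: 140   i=6: 276   i=7: 226
Match at i=7, j=16: n = 7·18 + 16 = 142.

142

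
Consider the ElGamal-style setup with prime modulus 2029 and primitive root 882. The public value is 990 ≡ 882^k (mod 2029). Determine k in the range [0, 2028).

665

Baby-step giant-step with m = ceil(sqrt(2028)) = 46.
Baby table (882^j mod 2029 for j=0..45):
  0:1  1:882  2:817  3:299  4:1977  5:803  6:125  7:684
  8:675  9:853  10:1616  11:954  12:1422  13:282  14:1186  15:1117
  16:1129  17:1568  18:1227  19:757  20:133  21:1653  22:1124  23:1216
  24:1200  25:1291  26:393  27:1696  28:499  29:1854  30:1883  31:1084
  32:429  33:984  34:1505  35:444  36:11  37:1586  38:871  39:1260
  40:1457  41:717  42:1375  43:1437  44:1338  45:1267
Giant step factor: 882^(-46) ≡ 456 (mod 2029).
Scan 990·456^i mod 2029 for i = 0, 1, …:
  i=0: 990   i=1: 1002   i=2: 387   i=3: 1978
  i=4: 1092   i=5: 847   i=6: 722   i=7: 534
  i=8: 24   i=9: 799     …   i=13: 1779
  i=14: 1653
Match at i=14, j=21: k = 14·46 + 21 = 665.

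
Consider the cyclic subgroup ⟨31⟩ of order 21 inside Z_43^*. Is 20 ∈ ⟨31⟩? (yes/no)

no

⟨31⟩ has order 21; its elements mod 43 are {1, 4, 6, 9, 10, 11, 13, 14, 15, 16, 17, 21, 23, 24, 25, 31, 35, 36, 38, 40, 41}.
20 is not in this set.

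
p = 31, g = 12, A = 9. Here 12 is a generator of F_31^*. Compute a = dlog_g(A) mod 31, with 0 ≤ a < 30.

Successive powers of 12 modulo 31:
  12^0=1  12^1=12  12^2=20  12^3=23  12^4=28  12^5=26
  12^6=2  12^7=24  12^8=9
So 12^8 ≡ 9 (mod 31), giving a = 8.

8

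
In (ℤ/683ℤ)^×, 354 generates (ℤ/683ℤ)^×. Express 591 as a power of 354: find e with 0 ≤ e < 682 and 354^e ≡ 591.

556

Baby-step giant-step with m = ceil(sqrt(682)) = 27.
Baby table (354^j mod 683 for j=0..26):
  0:1  1:354  2:327  3:331  4:381  5:323  6:281  7:439
  8:365  9:123  10:513  11:607  12:416  13:419  14:115  15:413
  16:40  17:500  18:103  19:263  20:214  21:626  22:312  23:485
  24:257  25:139  26:30
Giant step factor: 354^(-27) ≡ 51 (mod 683).
Scan 591·51^i mod 683 for i = 0, 1, …:
  i=0: 591   i=1: 89   i=2: 441   i=3: 635
  i=4: 284   i=5: 141   i=6: 361   i=7: 653
  i=8: 519   i=9: 515     …   i=19: 657
  i=20: 40
Match at i=20, j=16: e = 20·27 + 16 = 556.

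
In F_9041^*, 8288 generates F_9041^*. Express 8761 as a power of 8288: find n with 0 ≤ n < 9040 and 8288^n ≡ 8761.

Baby-step giant-step with m = ceil(sqrt(9040)) = 96.
Baby table (8288^j mod 9041 for j=0..95):
  0:1  1:8288  2:6467  3:3448  4:7464  5:3110  6:8830  7:5186
  8:654  9:4793  10:7271  11:3783  12:8357  13:8756  14:6662  15:1269
  16:2789  17:6436  18:8709  19:5889  20:4714  21:3471  22:8227  23:7195
  24:6765  25:5079  26:8897  27:8981  28:9016  29:743  30:1063  31:4210
  32:3261  33:3619  34:5275  35:5965  36:1732  37:6749  38:8086  39:4876
  40:8059  41:7125  42:5229  43:4439  44:2603  45:1838  46:8300  47:6472
  48:8724  49:3635  50:2268  51:945  52:2654  53:8640  54:3600  55:1500
  56:625  57:8548  58:548  59:3242  60:8885  61:8976  62:3740  63:4572
  64:1905  65:3054  66:5793  67:4674  68:6468  69:2695  70:4890  71:6558
  72:7253  73:8296  74:443  75:938  76:7925  77:8576  78:6587  79:3498
  80:5978  81:984  82:410  83:7705  84:2457  85:3284  86:4382  87:319
  88:3900  89:1625  90:5951  91:3233  92:6621  93:5019  94:8872  95:683
Giant step factor: 8288^(-96) ≡ 4085 (mod 9041).
Scan 8761·4085^i mod 9041 for i = 0, 1, …:
  i=0: 8761   i=1: 4407   i=2: 1964   i=3: 3573
  i=4: 3531   i=5: 3740
Match at i=5, j=62: n = 5·96 + 62 = 542.

542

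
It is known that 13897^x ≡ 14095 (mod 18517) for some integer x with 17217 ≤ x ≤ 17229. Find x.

Compute 13897^17217 mod 18517 = 18290, then multiply by 13897 repeatedly:
  13897^17217=18290  13897^17218=11788  13897^17219=16454  13897^17220=13322  13897^17221=2868
  13897^17222=8012  13897^17223=43  13897^17224=5027  13897^17225=14095
Found 14095 at exponent 17225.

17225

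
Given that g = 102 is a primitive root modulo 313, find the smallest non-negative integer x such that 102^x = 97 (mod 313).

222

Baby-step giant-step with m = ceil(sqrt(312)) = 18.
Baby table (102^j mod 313 for j=0..17):
  0:1  1:102  2:75  3:138  4:304  5:21  6:264  7:10
  8:81  9:124  10:128  11:223  12:210  13:136  14:100  15:184
  16:301  17:28
Giant step factor: 102^(-18) ≡ 305 (mod 313).
Scan 97·305^i mod 313 for i = 0, 1, …:
  i=0: 97   i=1: 163   i=2: 261   i=3: 103
  i=4: 115   i=5: 19   i=6: 161   i=7: 277
  i=8: 288   i=9: 200   i=10: 278   i=11: 280
  i=12: 264
Match at i=12, j=6: x = 12·18 + 6 = 222.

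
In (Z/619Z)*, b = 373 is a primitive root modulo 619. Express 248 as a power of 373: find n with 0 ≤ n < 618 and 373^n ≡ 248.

117

Baby-step giant-step with m = ceil(sqrt(618)) = 25.
Baby table (373^j mod 619 for j=0..24):
  0:1  1:373  2:473  3:14  4:270  5:432  6:196  7:66
  8:477  9:268  10:305  11:488  12:38  13:556  14:23  15:532
  16:356  17:322  18:20  19:32  20:175  21:280  22:448  23:593
  24:206
Giant step factor: 373^(-25) ≡ 385 (mod 619).
Scan 248·385^i mod 619 for i = 0, 1, …:
  i=0: 248   i=1: 154   i=2: 485   i=3: 406
  i=4: 322
Match at i=4, j=17: n = 4·25 + 17 = 117.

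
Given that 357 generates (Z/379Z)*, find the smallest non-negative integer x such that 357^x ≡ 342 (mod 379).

213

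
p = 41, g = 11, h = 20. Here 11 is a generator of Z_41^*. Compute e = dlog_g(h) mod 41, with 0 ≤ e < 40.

38

Successive powers of 11 modulo 41:
  11^0=1  11^1=11  11^2=39  11^3=19  11^4=4  11^5=3
  11^6=33  11^7=35  11^8=16  11^9=12  11^10=9  11^11=17
  11^12=23  11^13=7  11^14=36  11^15=27  11^16=10  11^17=28
  11^18=21  11^19=26  11^20=40  11^21=30  11^22=2  11^23=22
  11^24=37  11^25=38  11^26=8  11^27=6  11^28=25  11^29=29
  11^30=32  11^31=24  11^32=18  11^33=34  11^34=5  11^35=14
  11^36=31  11^37=13  11^38=20
So 11^38 ≡ 20 (mod 41), giving e = 38.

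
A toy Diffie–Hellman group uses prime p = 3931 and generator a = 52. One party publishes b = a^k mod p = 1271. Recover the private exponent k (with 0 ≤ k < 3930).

2369

Baby-step giant-step with m = ceil(sqrt(3930)) = 63.
Baby table (52^j mod 3931 for j=0..62):
  0:1  1:52  2:2704  3:3023  4:3887  5:1643  6:2885  7:642
  8:1936  9:2397  10:2783  11:3200  12:1298  13:669  14:3340  15:716
  16:1853  17:2012  18:2418  19:3875  20:1019  21:1885  22:3676  23:2464
  24:2336  25:3542  26:3358  27:1652  28:3353  29:1392  30:1626  31:2001
  32:1846  33:1648  34:3145  35:2369  36:1327  37:2177  38:3136  39:1901
  40:577  41:2487  42:3532  43:2838  44:2129  45:640  46:1832  47:920
  48:668  49:3288  50:1943  51:2761  52:2056  53:775  54:990  55:377
  56:3880  57:1279  58:3612  59:3067  60:2244  61:2689  62:2243
Giant step factor: 52^(-63) ≡ 1765 (mod 3931).
Scan 1271·1765^i mod 3931 for i = 0, 1, …:
  i=0: 1271   i=1: 2645   i=2: 2328   i=3: 1025
  i=4: 865   i=5: 1497   i=6: 573   i=7: 1078
  i=8: 66   i=9: 2491     …   i=36: 2739
  i=37: 3136
Match at i=37, j=38: k = 37·63 + 38 = 2369.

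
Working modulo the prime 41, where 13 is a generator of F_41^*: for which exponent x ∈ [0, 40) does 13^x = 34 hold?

29

Successive powers of 13 modulo 41:
  13^0=1  13^1=13  13^2=5  13^3=24  13^4=25  13^5=38
  13^6=2  13^7=26  13^8=10  13^9=7  13^10=9  13^11=35
  13^12=4  13^13=11  13^14=20  13^15=14  13^16=18  13^17=29
  13^18=8  13^19=22  13^20=40  13^21=28  13^22=36  13^23=17
  13^24=16  13^25=3  13^26=39  13^27=15  13^28=31  13^29=34
So 13^29 ≡ 34 (mod 41), giving x = 29.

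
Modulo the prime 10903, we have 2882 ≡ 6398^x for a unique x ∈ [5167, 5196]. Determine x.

5192

Compute 6398^5167 mod 10903 = 2275, then multiply by 6398 repeatedly:
  6398^5167=2275  6398^5168=10848  6398^5169=7909  6398^5170=959  6398^5171=8196
  6398^5172=5481  6398^5173=3390  6398^5174=3153  6398^5175=2344  6398^5176=5287
  6398^5177=5120  6398^5178=5148  6398^5179=9844  6398^5180=6184  6398^5181=9148
  6398^5182=1600  6398^5183=9786  6398^5184=5802  6398^5185=7384  6398^5186=133
  6398^5187=500  6398^5188=4421  6398^5189=3176  6398^5190=7759  6398^5191=723
  6398^5192=2882
Found 2882 at exponent 5192.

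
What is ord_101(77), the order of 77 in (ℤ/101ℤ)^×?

The order of 77 must divide p − 1 = 100 = 2^2 · 5^2.
Divisors: 1, 2, 4, 5, 10, 20, 25, 50, 100.
Check each in increasing order: 77^1 ≡ 77;  77^2 ≡ 71;  77^4 ≡ 92;  77^5 ≡ 14;  77^10 ≡ 95;  77^20 ≡ 36;  77^25 ≡ 100;  77^50 ≡ 1.
Smallest exponent giving 1 is 50.

50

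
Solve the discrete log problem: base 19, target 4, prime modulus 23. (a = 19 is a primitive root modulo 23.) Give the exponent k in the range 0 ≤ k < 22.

12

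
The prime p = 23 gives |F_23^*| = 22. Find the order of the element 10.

22

The order of 10 must divide p − 1 = 22 = 2 · 11.
Divisors: 1, 2, 11, 22.
Check each in increasing order: 10^1 ≡ 10;  10^2 ≡ 8;  10^11 ≡ 22;  10^22 ≡ 1.
Smallest exponent giving 1 is 22.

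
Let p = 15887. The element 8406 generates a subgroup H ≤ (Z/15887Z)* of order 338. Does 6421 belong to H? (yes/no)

yes

6421 ∈ ⟨8406⟩ iff 6421^338 ≡ 1 (mod 15887), since |⟨8406⟩| = 338.
6421^338 mod 15887 = 1.
Since 1 = 1, 6421 lies in the subgroup.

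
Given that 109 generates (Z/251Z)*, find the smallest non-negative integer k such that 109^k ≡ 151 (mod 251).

Baby-step giant-step with m = ceil(sqrt(250)) = 16.
Baby table (109^j mod 251 for j=0..15):
  0:1  1:109  2:84  3:120  4:28  5:40  6:93  7:97
  8:31  9:116  10:94  11:206  12:115  13:236  14:122  15:246
Giant step factor: 109^(-16) ≡ 35 (mod 251).
Scan 151·35^i mod 251 for i = 0, 1, …:
  i=0: 151   i=1: 14   i=2: 239   i=3: 82
  i=4: 109
Match at i=4, j=1: k = 4·16 + 1 = 65.

65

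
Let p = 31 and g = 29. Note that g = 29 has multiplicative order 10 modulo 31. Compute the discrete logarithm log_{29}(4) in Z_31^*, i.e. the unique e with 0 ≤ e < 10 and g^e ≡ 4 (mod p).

2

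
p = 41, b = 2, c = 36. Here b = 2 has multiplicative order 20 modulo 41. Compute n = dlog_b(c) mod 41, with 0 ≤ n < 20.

Successive powers of 2 modulo 41:
  2^0=1  2^1=2  2^2=4  2^3=8  2^4=16  2^5=32
  2^6=23  2^7=5  2^8=10  2^9=20  2^10=40  2^11=39
  2^12=37  2^13=33  2^14=25  2^15=9  2^16=18  2^17=36
So 2^17 ≡ 36 (mod 41), giving n = 17.

17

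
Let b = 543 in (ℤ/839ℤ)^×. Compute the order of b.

838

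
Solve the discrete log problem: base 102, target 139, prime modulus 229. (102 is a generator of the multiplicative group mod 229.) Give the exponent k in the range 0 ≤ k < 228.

Baby-step giant-step with m = ceil(sqrt(228)) = 16.
Baby table (102^j mod 229 for j=0..15):
  0:1  1:102  2:99  3:22  4:183  5:117  6:26  7:133
  8:55  9:114  10:178  11:65  12:218  13:23  14:56  15:216
Giant step factor: 102^(-16) ≡ 167 (mod 229).
Scan 139·167^i mod 229 for i = 0, 1, …:
  i=0: 139   i=1: 84   i=2: 59   i=3: 6
  i=4: 86   i=5: 164   i=6: 137   i=7: 208
  i=8: 157   i=9: 113   i=10: 93   i=11: 188
  i=12: 23
Match at i=12, j=13: k = 12·16 + 13 = 205.

205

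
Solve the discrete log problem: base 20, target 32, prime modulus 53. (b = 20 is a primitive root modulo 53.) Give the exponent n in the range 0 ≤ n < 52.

Baby-step giant-step with m = ceil(sqrt(52)) = 8.
Baby table (20^j mod 53 for j=0..7):
  0:1  1:20  2:29  3:50  4:46  5:19  6:9  7:21
Giant step factor: 20^(-8) ≡ 13 (mod 53).
Scan 32·13^i mod 53 for i = 0, 1, …:
  i=0: 32   i=1: 45   i=2: 2   i=3: 26
  i=4: 20
Match at i=4, j=1: n = 4·8 + 1 = 33.

33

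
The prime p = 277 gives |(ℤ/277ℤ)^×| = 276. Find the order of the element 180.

276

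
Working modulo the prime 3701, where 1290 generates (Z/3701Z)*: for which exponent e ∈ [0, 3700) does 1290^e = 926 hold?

Baby-step giant-step with m = ceil(sqrt(3700)) = 61.
Baby table (1290^j mod 3701 for j=0..60):
  0:1  1:1290  2:2351  3:1671  4:1608  5:1760  6:1687  7:42
  8:2366  9:2516  10:3564  11:918  12:3601  13:535  14:1764  15:3146
  16:2044  17:1648  18:1546  19:3202  20:264  21:68  22:2597  23:725
  24:2598  25:2015  26:1248  27:3686  28:2856  29:1745  30:842  31:1787
  32:3208  33:602  34:3071  35:1520  36:2971  37:2055  38:1034  39:1500
  40:3078  41:3148  42:923  43:2649  44:1187  45:2717  46:83  47:3442
  48:2681  49:1756  50:228  51:1741  52:3084  53:3486  54:225  55:1572
  56:3433  57:2174  58:2803  59:3694  60:2073
Giant step factor: 1290^(-61) ≡ 2839 (mod 3701).
Scan 926·2839^i mod 3701 for i = 0, 1, …:
  i=0: 926   i=1: 1204   i=2: 2133   i=3: 751
  i=4: 313   i=5: 367   i=6: 1932   i=7: 66
  i=8: 2324   i=9: 2654     …   i=22: 2794
  i=23: 923
Match at i=23, j=42: e = 23·61 + 42 = 1445.

1445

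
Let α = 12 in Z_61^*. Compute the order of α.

15

The order of 12 must divide p − 1 = 60 = 2^2 · 3 · 5.
Divisors: 1, 2, 3, 4, 5, 6, 10, 12, 15, 20, 30, 60.
Check each in increasing order: 12^1 ≡ 12;  12^2 ≡ 22;  12^3 ≡ 20;  12^4 ≡ 57;  12^5 ≡ 13;  12^6 ≡ 34;  12^10 ≡ 47;  12^12 ≡ 58;  12^15 ≡ 1.
Smallest exponent giving 1 is 15.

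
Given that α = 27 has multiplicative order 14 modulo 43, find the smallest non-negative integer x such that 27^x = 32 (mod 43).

Successive powers of 27 modulo 43:
  27^0=1  27^1=27  27^2=41  27^3=32
So 27^3 ≡ 32 (mod 43), giving x = 3.

3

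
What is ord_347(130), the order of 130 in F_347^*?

173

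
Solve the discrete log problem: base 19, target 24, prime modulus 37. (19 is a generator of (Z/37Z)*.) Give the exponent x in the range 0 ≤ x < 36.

Successive powers of 19 modulo 37:
  19^0=1  19^1=19  19^2=28  19^3=14  19^4=7  19^5=22
  19^6=11  19^7=24
So 19^7 ≡ 24 (mod 37), giving x = 7.

7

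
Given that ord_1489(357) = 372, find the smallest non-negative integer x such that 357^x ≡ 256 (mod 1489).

Baby-step giant-step with m = ceil(sqrt(372)) = 20.
Baby table (357^j mod 1489 for j=0..19):
  0:1  1:357  2:884  3:1409  4:1220  5:752  6:444  7:674
  8:889  9:216  10:1173  11:352  12:588  13:1456  14:131  15:608
  16:1151  17:1432  18:497  19:238
Giant step factor: 357^(-20) ≡ 1473 (mod 1489).
Scan 256·1473^i mod 1489 for i = 0, 1, …:
  i=0: 256   i=1: 371   i=2: 20   i=3: 1169
  i=4: 653   i=5: 1464   i=6: 400   i=7: 1045
  i=8: 1148   i=9: 989     …   i=15: 1080
  i=16: 588
Match at i=16, j=12: x = 16·20 + 12 = 332.

332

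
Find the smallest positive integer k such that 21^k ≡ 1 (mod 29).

The order of 21 must divide p − 1 = 28 = 2^2 · 7.
Divisors: 1, 2, 4, 7, 14, 28.
Check each in increasing order: 21^1 ≡ 21;  21^2 ≡ 6;  21^4 ≡ 7;  21^7 ≡ 12;  21^14 ≡ 28;  21^28 ≡ 1.
Smallest exponent giving 1 is 28.

28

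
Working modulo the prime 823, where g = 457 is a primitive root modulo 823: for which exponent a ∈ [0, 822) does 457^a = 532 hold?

558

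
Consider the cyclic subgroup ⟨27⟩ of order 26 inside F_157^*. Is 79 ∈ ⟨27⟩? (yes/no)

no

79 ∈ ⟨27⟩ iff 79^26 ≡ 1 (mod 157), since |⟨27⟩| = 26.
79^26 mod 157 = 156.
Since 156 ≠ 1, 79 does not lie in the subgroup.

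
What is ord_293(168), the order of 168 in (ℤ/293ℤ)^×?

292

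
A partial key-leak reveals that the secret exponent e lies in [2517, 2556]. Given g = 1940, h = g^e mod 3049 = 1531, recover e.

Compute 1940^2517 mod 3049 = 2810, then multiply by 1940 repeatedly:
  1940^2517=2810  1940^2518=2837  1940^2519=335  1940^2520=463  1940^2521=1814
  1940^2522=614  1940^2523=2050  1940^2524=1104  1940^2525=1362  1940^2526=1846
  1940^2527=1714  1940^2528=1750  1940^2529=1463  1940^2530=2650  1940^2531=386
  1940^2532=1835  1940^2533=1717  1940^2534=1472  1940^2535=1816  1940^2536=1445
  1940^2537=1269  1940^2538=1317  1940^2539=2967  1940^2540=2517  1940^2541=1531
Found 1531 at exponent 2541.

2541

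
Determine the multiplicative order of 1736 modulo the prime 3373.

843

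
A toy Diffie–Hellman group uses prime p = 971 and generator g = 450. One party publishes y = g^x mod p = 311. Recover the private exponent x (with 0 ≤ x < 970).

Baby-step giant-step with m = ceil(sqrt(970)) = 32.
Baby table (450^j mod 971 for j=0..31):
  0:1  1:450  2:532  3:534  4:463  5:556  6:653  7:608
  8:749  9:113  10:358  11:885  12:140  13:856  14:684  15:964
  16:734  17:160  18:146  19:643  20:963  21:284  22:599  23:583
  24:180  25:407  26:602  27:962  28:805  29:67  30:49  31:688
Giant step factor: 450^(-32) ≡ 391 (mod 971).
Scan 311·391^i mod 971 for i = 0, 1, …:
  i=0: 311   i=1: 226   i=2: 5   i=3: 13
  i=4: 228   i=5: 787   i=6: 881   i=7: 737
  i=8: 751   i=9: 399     …   i=25: 368
  i=26: 180
Match at i=26, j=24: x = 26·32 + 24 = 856.

856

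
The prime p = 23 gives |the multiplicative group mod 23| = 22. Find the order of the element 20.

The order of 20 must divide p − 1 = 22 = 2 · 11.
Divisors: 1, 2, 11, 22.
Check each in increasing order: 20^1 ≡ 20;  20^2 ≡ 9;  20^11 ≡ 22;  20^22 ≡ 1.
Smallest exponent giving 1 is 22.

22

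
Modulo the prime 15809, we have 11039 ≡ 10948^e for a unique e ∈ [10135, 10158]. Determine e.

10158

Compute 10948^10135 mod 15809 = 2536, then multiply by 10948 repeatedly:
  10948^10135=2536  10948^10136=3524  10948^10137=6792  10948^10138=9089  10948^10139=4526
  10948^10140=5242  10948^10141=2746  10948^10142=10299  10948^10143=3664  10948^10144=6039
  10948^10145=1734  10948^10146=13032  10948^10147=13920  10948^10148=13209  10948^10149=7209
  10948^10150=5604  10948^10151=13672  10948^10152=1444  10948^10153=15721  10948^10154=925
  10948^10155=9140  10948^10156=9559  10948^10157=12161  10948^10158=11039
Found 11039 at exponent 10158.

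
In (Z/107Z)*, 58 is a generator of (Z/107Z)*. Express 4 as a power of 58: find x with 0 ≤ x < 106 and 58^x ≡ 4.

90

Baby-step giant-step with m = ceil(sqrt(106)) = 11.
Baby table (58^j mod 107 for j=0..10):
  0:1  1:58  2:47  3:51  4:69  5:43  6:33  7:95
  8:53  9:78  10:30
Giant step factor: 58^(-11) ≡ 65 (mod 107).
Scan 4·65^i mod 107 for i = 0, 1, …:
  i=0: 4   i=1: 46   i=2: 101   i=3: 38
  i=4: 9   i=5: 50   i=6: 40   i=7: 32
  i=8: 47
Match at i=8, j=2: x = 8·11 + 2 = 90.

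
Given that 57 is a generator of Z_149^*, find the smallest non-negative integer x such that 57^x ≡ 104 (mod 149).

144

Baby-step giant-step with m = ceil(sqrt(148)) = 13.
Baby table (57^j mod 149 for j=0..12):
  0:1  1:57  2:120  3:135  4:96  5:108  6:47  7:146
  8:127  9:87  10:42  11:10  12:123
Giant step factor: 57^(-13) ≡ 56 (mod 149).
Scan 104·56^i mod 149 for i = 0, 1, …:
  i=0: 104   i=1: 13   i=2: 132   i=3: 91
  i=4: 30   i=5: 41   i=6: 61   i=7: 138
  i=8: 129   i=9: 72   i=10: 9   i=11: 57
Match at i=11, j=1: x = 11·13 + 1 = 144.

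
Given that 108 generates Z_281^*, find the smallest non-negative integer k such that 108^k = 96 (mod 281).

Baby-step giant-step with m = ceil(sqrt(280)) = 17.
Baby table (108^j mod 281 for j=0..16):
  0:1  1:108  2:143  3:270  4:217  5:113  6:121  7:142
  8:162  9:74  10:124  11:185  12:29  13:41  14:213  15:243
  16:111
Giant step factor: 108^(-17) ≡ 210 (mod 281).
Scan 96·210^i mod 281 for i = 0, 1, …:
  i=0: 96   i=1: 209   i=2: 54   i=3: 100
  i=4: 206   i=5: 267   i=6: 151   i=7: 238
  i=8: 243
Match at i=8, j=15: k = 8·17 + 15 = 151.

151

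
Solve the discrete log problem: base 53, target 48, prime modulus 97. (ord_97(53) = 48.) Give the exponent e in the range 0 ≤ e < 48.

Successive powers of 53 modulo 97:
  53^0=1  53^1=53  53^2=93  53^3=79  53^4=16  53^5=72
  53^6=33  53^7=3  53^8=62  53^9=85  53^10=43  53^11=48
So 53^11 ≡ 48 (mod 97), giving e = 11.

11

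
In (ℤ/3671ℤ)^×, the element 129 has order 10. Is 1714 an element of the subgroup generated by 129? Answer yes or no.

⟨129⟩ has order 10; its elements mod 3671 are {1, 129, 846, 996, 1714, 1957, 2675, 2825, 3542, 3670}.
1714 is in this set.

yes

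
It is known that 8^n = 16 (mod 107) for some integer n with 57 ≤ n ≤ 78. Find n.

72

Compute 8^57 mod 107 = 77, then multiply by 8 repeatedly:
  8^57=77  8^58=81  8^59=6  8^60=48  8^61=63
  8^62=76  8^63=73  8^64=49  8^65=71  8^66=33
  8^67=50  8^68=79  8^69=97  8^70=27  8^71=2
  8^72=16
Found 16 at exponent 72.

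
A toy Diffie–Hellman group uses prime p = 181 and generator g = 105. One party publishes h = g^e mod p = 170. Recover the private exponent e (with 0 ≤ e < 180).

76

Baby-step giant-step with m = ceil(sqrt(180)) = 14.
Baby table (105^j mod 181 for j=0..13):
  0:1  1:105  2:165  3:130  4:75  5:92  6:67  7:157
  8:14  9:22  10:138  11:10  12:145  13:21
Giant step factor: 105^(-14) ≡ 11 (mod 181).
Scan 170·11^i mod 181 for i = 0, 1, …:
  i=0: 170   i=1: 60   i=2: 117   i=3: 20
  i=4: 39   i=5: 67
Match at i=5, j=6: e = 5·14 + 6 = 76.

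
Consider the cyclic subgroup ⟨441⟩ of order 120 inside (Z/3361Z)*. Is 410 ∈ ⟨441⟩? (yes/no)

no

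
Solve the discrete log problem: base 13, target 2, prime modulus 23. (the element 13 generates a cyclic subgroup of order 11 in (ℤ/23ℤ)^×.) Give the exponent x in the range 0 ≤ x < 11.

8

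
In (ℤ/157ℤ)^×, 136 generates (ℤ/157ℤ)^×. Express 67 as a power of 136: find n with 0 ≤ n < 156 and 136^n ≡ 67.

48

Baby-step giant-step with m = ceil(sqrt(156)) = 13.
Baby table (136^j mod 157 for j=0..12):
  0:1  1:136  2:127  3:2  4:115  5:97  6:4  7:73
  8:37  9:8  10:146  11:74  12:16
Giant step factor: 136^(-13) ≡ 107 (mod 157).
Scan 67·107^i mod 157 for i = 0, 1, …:
  i=0: 67   i=1: 104   i=2: 138   i=3: 8
Match at i=3, j=9: n = 3·13 + 9 = 48.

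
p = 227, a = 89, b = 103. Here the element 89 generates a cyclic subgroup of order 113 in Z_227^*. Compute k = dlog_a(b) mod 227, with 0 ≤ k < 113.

75

Baby-step giant-step with m = ceil(sqrt(113)) = 11.
Baby table (89^j mod 227 for j=0..10):
  0:1  1:89  2:203  3:134  4:122  5:189  6:23  7:4
  8:129  9:131  10:82
Giant step factor: 89^(-11) ≡ 207 (mod 227).
Scan 103·207^i mod 227 for i = 0, 1, …:
  i=0: 103   i=1: 210   i=2: 113   i=3: 10
  i=4: 27   i=5: 141   i=6: 131
Match at i=6, j=9: k = 6·11 + 9 = 75.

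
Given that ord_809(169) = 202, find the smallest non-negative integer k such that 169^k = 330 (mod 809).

Baby-step giant-step with m = ceil(sqrt(202)) = 15.
Baby table (169^j mod 809 for j=0..14):
  0:1  1:169  2:246  3:315  4:650  5:635  6:527  7:73
  8:202  9:160  10:343  11:528  12:242  13:448  14:475
Giant step factor: 169^(-15) ≡ 277 (mod 809).
Scan 330·277^i mod 809 for i = 0, 1, …:
  i=0: 330   i=1: 802   i=2: 488   i=3: 73
Match at i=3, j=7: k = 3·15 + 7 = 52.

52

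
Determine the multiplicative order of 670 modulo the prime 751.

750

The order of 670 must divide p − 1 = 750 = 2 · 3 · 5^3.
Divisors: 1, 2, 3, 5, 6, 10, 15, 25, 30, 50, 75, 125, 150, 250, 375, 750.
Check each in increasing order: 670^1 ≡ 670;  670^2 ≡ 553;  670^3 ≡ 267;  670^5 ≡ 455;  670^6 ≡ 695;  670^10 ≡ 500;  670^15 ≡ 698;  670^25 ≡ 536;  670^30 ≡ 556;  670^50 ≡ 414;  670^75 ≡ 359;  670^125 ≡ 679;  670^150 ≡ 460;  670^250 ≡ 678;  670^375 ≡ 750;  670^750 ≡ 1.
Smallest exponent giving 1 is 750.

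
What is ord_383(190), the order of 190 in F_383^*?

382

The order of 190 must divide p − 1 = 382 = 2 · 191.
Divisors: 1, 2, 191, 382.
Check each in increasing order: 190^1 ≡ 190;  190^2 ≡ 98;  190^191 ≡ 382;  190^382 ≡ 1.
Smallest exponent giving 1 is 382.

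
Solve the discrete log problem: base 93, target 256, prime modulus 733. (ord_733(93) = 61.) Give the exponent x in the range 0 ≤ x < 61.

3

Baby-step giant-step with m = ceil(sqrt(61)) = 8.
Baby table (93^j mod 733 for j=0..7):
  0:1  1:93  2:586  3:256  4:352  5:484  6:299  7:686
Giant step factor: 93^(-8) ≡ 543 (mod 733).
Scan 256·543^i mod 733 for i = 0, 1, …:
  i=0: 256
Match at i=0, j=3: x = 0·8 + 3 = 3.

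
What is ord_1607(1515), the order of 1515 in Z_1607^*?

The order of 1515 must divide p − 1 = 1606 = 2 · 11 · 73.
Divisors: 1, 2, 11, 22, 73, 146, 803, 1606.
Check each in increasing order: 1515^1 ≡ 1515;  1515^2 ≡ 429;  1515^11 ≡ 293;  1515^22 ≡ 678;  1515^73 ≡ 251;  1515^146 ≡ 328;  1515^803 ≡ 1606;  1515^1606 ≡ 1.
Smallest exponent giving 1 is 1606.

1606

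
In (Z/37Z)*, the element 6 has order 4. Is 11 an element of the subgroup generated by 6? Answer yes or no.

⟨6⟩ has order 4; its elements mod 37 are {1, 6, 31, 36}.
11 is not in this set.

no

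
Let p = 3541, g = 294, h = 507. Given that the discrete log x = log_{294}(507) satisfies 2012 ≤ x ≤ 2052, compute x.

Compute 294^2012 mod 3541 = 2757, then multiply by 294 repeatedly:
  294^2012=2757  294^2013=3210  294^2014=1834  294^2015=964  294^2016=136
  294^2017=1033  294^2018=2717  294^2019=2073  294^2020=410  294^2021=146
  294^2022=432  294^2023=3073  294^2024=507
Found 507 at exponent 2024.

2024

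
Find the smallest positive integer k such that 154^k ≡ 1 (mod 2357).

The order of 154 must divide p − 1 = 2356 = 2^2 · 19 · 31.
Divisors: 1, 2, 4, 19, 31, 38, 62, 76, 124, 589, 1178, 2356.
Check each in increasing order: 154^1 ≡ 154;  154^2 ≡ 146;  154^4 ≡ 103;  154^19 ≡ 1462;  154^31 ≡ 1702;  154^38 ≡ 2002;  154^62 ≡ 51;  154^76 ≡ 1104;  154^124 ≡ 244;  154^589 ≡ 1.
Smallest exponent giving 1 is 589.

589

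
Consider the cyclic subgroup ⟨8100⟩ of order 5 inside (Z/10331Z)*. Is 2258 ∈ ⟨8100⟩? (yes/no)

⟨8100⟩ has order 5; its elements mod 10331 are {1, 4501, 8100, 8150, 10241}.
2258 is not in this set.

no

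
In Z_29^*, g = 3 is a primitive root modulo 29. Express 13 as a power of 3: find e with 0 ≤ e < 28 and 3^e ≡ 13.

26

Successive powers of 3 modulo 29:
  3^0=1  3^1=3  3^2=9  3^3=27  3^4=23  3^5=11
  3^6=4  3^7=12  3^8=7  3^9=21  3^10=5  3^11=15
  3^12=16  3^13=19  3^14=28  3^15=26  3^16=20  3^17=2
  3^18=6  3^19=18  3^20=25  3^21=17  3^22=22  3^23=8
  3^24=24  3^25=14  3^26=13
So 3^26 ≡ 13 (mod 29), giving e = 26.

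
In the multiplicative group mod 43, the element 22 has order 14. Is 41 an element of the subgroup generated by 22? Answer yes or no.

⟨22⟩ has order 14; its elements mod 43 are {1, 2, 4, 8, 11, 16, 21, 22, 27, 32, 35, 39, 41, 42}.
41 is in this set.

yes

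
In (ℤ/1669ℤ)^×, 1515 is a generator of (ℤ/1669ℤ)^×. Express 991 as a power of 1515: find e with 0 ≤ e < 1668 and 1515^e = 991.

Baby-step giant-step with m = ceil(sqrt(1668)) = 41.
Baby table (1515^j mod 1669 for j=0..40):
  0:1  1:1515  2:350  3:1177  4:663  5:1376  6:59  7:928
  8:622  9:1014  10:730  11:1072  12:143  13:1344  14:1649  15:1411
  16:1345  17:1495  18:92  19:853  20:489  21:1468  22:912  23:1417
  24:421  25:257  26:478  27:1493  28:400  29:153  30:1473  31:142
  32:1498  33:1299  34:234  35:682  36:119  37:33  38:1594  39:1536
  40:454
Giant step factor: 1515^(-41) ≡ 1238 (mod 1669).
Scan 991·1238^i mod 1669 for i = 0, 1, …:
  i=0: 991   i=1: 143
Match at i=1, j=12: e = 1·41 + 12 = 53.

53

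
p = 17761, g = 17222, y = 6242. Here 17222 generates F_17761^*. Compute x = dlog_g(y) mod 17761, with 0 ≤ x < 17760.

7571

Baby-step giant-step with m = ceil(sqrt(17760)) = 134.
Baby table (17222^j mod 17761 for j=0..133):
  0:1  1:17222  2:6345  3:7918  4:12599  5:11602  6:16155  7:13106
  8:4744  9:568  10:13546  11:16238  12:3891  13:16310  14:605  15:11364
  16:2349  17:12681  18:2926  19:3615  20:5225  21:7724  22:10599  23:6181
  24:7509  25:2157  26:9603  27:10195  28:10805  29:1713  30:265  31:17014
  32:11891  33:2472  34:17428  35:1877  36:674  37:9695  38:13890  39:8432
  40:1968  41:4908  42:977  43:6227  44:476  45:9851  46:850  47:3636
  48:11667  49:16642  50:17028  51:4345  52:2497  53:3953  54:653  55:3253
  56:4972  57:2003  58:3804  59:9920  60:16942  61:15177  62:7418  63:15684
  64:560  65:97  66:1000  67:11591  68:4323  69:14355  70:6451  71:4067
  72:10251  73:16143  74:1813  75:17409  76:12118  77:4446  78:1341  79:5402
  80:1126  81:14721  82:4548  83:17407  84:13196  85:9517  86:3266  87:15726
  88:13444  89:172  90:13858  91:7919  92:12060  93:186  94:6312  95:7944
  96:16346  97:16723  98:8891  99:3221  100:4459  101:12095  102:16843  103:15255
  104:898  105:13286  106:14290  107:5964  108:145  109:10650  110:14214  111:11406
  112:15233  113:12756  114:15784  115:17704  116:12962  117:11316  118:10460  119:10058
  120:13604  121:2737  122:16681  123:13768  124:3146  125:9362  126:15767  127:9106
  128:11663  129:1037  130:9409  131:8195  132:5384  133:10828
Giant step factor: 17222^(-134) ≡ 8686 (mod 17761).
Scan 6242·8686^i mod 17761 for i = 0, 1, …:
  i=0: 6242   i=1: 11440   i=2: 12806   i=3: 13534
  i=4: 14026   i=5: 7137   i=6: 6092   i=7: 5093
  i=8: 12908   i=9: 11456     …   i=55: 9209
  i=56: 11591
Match at i=56, j=67: x = 56·134 + 67 = 7571.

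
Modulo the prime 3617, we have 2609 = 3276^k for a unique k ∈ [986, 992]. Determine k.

989

Compute 3276^986 mod 3617 = 2073, then multiply by 3276 repeatedly:
  3276^986=2073  3276^987=2039  3276^988=2782  3276^989=2609
Found 2609 at exponent 989.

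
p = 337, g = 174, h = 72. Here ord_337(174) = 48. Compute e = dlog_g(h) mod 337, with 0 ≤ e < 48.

Baby-step giant-step with m = ceil(sqrt(48)) = 7.
Baby table (174^j mod 337 for j=0..6):
  0:1  1:174  2:283  3:40  4:220  5:199  6:252
Giant step factor: 174^(-7) ≡ 204 (mod 337).
Scan 72·204^i mod 337 for i = 0, 1, …:
  i=0: 72   i=1: 197   i=2: 85   i=3: 153
  i=4: 208   i=5: 307   i=6: 283
Match at i=6, j=2: e = 6·7 + 2 = 44.

44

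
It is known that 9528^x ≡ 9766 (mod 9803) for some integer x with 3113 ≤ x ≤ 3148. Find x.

3128

Compute 9528^3113 mod 9803 = 7345, then multiply by 9528 repeatedly:
  9528^3113=7345  9528^3114=9346  9528^3115=8039  9528^3116=4753  9528^3117=6527
  9528^3118=8827  9528^3119=3719  9528^3120=6590  9528^3121=1305  9528^3122=3836
  9528^3123=3824  9528^3124=7124  9528^3125=1500  9528^3126=9029  9528^3127=6987
  9528^3128=9766
Found 9766 at exponent 3128.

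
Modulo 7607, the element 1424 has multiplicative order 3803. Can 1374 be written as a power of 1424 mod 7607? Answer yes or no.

1374 ∈ ⟨1424⟩ iff 1374^3803 ≡ 1 (mod 7607), since |⟨1424⟩| = 3803.
1374^3803 mod 7607 = 7606.
Since 7606 ≠ 1, 1374 does not lie in the subgroup.

no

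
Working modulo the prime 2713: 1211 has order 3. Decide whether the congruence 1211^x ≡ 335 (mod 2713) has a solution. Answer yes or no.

⟨1211⟩ has order 3; its elements mod 2713 are {1, 1211, 1501}.
335 is not in this set.

no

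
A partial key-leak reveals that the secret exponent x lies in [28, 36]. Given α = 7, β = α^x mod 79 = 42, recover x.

Compute 7^28 mod 79 = 9, then multiply by 7 repeatedly:
  7^28=9  7^29=63  7^30=46  7^31=6  7^32=42
Found 42 at exponent 32.

32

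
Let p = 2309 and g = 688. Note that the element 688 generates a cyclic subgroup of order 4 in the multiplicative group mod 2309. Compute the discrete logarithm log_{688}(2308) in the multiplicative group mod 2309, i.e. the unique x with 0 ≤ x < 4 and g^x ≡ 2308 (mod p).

Successive powers of 688 modulo 2309:
  688^0=1  688^1=688  688^2=2308
So 688^2 ≡ 2308 (mod 2309), giving x = 2.

2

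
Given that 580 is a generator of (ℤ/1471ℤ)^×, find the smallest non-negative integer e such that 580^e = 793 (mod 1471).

Baby-step giant-step with m = ceil(sqrt(1470)) = 39.
Baby table (580^j mod 1471 for j=0..38):
  0:1  1:580  2:1012  3:31  4:328  5:481  6:961  7:1342
  8:201  9:371  10:414  11:347  12:1204  13:1066  14:460  15:549
  16:684  17:1021  18:838  19:610  20:760  21:971  22:1258  23:24
  24:681  25:752  26:744  27:517  28:1247  29:999  30:1317  31:411
  32:78  33:1110  34:973  35:947  36:577  37:743  38:1408
Giant step factor: 580^(-39) ≡ 651 (mod 1471).
Scan 793·651^i mod 1471 for i = 0, 1, …:
  i=0: 793   i=1: 1393   i=2: 707   i=3: 1305
  i=4: 788   i=5: 1080   i=6: 1413   i=7: 488
  i=8: 1423   i=9: 1114     …   i=19: 1262
  i=20: 744
Match at i=20, j=26: e = 20·39 + 26 = 806.

806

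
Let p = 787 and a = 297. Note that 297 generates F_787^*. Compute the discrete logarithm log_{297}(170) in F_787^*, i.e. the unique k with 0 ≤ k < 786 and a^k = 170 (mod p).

441

Baby-step giant-step with m = ceil(sqrt(786)) = 29.
Baby table (297^j mod 787 for j=0..28):
  0:1  1:297  2:65  3:417  4:290  5:347  6:749  7:519
  8:678  9:681  10:785  11:193  12:657  13:740  14:207  15:93
  16:76  17:536  18:218  19:212  20:4  21:401  22:260  23:94
  24:373  25:601  26:635  27:502  28:351
Giant step factor: 297^(-29) ≡ 258 (mod 787).
Scan 170·258^i mod 787 for i = 0, 1, …:
  i=0: 170   i=1: 575   i=2: 394   i=3: 129
  i=4: 228   i=5: 586   i=6: 84   i=7: 423
  i=8: 528   i=9: 73     …   i=14: 372
  i=15: 749
Match at i=15, j=6: k = 15·29 + 6 = 441.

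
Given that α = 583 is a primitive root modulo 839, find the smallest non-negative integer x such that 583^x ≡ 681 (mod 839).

782

Baby-step giant-step with m = ceil(sqrt(838)) = 29.
Baby table (583^j mod 839 for j=0..28):
  0:1  1:583  2:94  3:267  4:446  5:767  6:813  7:783
  8:73  9:609  10:150  11:194  12:676  13:617  14:619  15:107
  16:295  17:829  18:43  19:738  20:686  21:574  22:720  23:260
  24:560  25:109  26:622  27:178  28:577
Giant step factor: 583^(-29) ≡ 402 (mod 839).
Scan 681·402^i mod 839 for i = 0, 1, …:
  i=0: 681   i=1: 248   i=2: 694   i=3: 440
  i=4: 690   i=5: 510   i=6: 304   i=7: 553
  i=8: 810   i=9: 88     …   i=25: 830
  i=26: 577
Match at i=26, j=28: x = 26·29 + 28 = 782.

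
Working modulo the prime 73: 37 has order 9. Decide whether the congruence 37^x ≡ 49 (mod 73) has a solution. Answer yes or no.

no

49 ∈ ⟨37⟩ iff 49^9 ≡ 1 (mod 73), since |⟨37⟩| = 9.
49^9 mod 73 = 27.
Since 27 ≠ 1, 49 does not lie in the subgroup.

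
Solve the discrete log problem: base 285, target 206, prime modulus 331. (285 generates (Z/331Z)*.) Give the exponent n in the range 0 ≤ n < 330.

Baby-step giant-step with m = ceil(sqrt(330)) = 19.
Baby table (285^j mod 331 for j=0..18):
  0:1  1:285  2:130  3:309  4:19  5:119  6:153  7:244
  8:30  9:275  10:259  11:2  12:239  13:260  14:287  15:38
  16:238  17:306  18:157
Giant step factor: 285^(-19) ≡ 160 (mod 331).
Scan 206·160^i mod 331 for i = 0, 1, …:
  i=0: 206   i=1: 191   i=2: 108   i=3: 68
  i=4: 288   i=5: 71   i=6: 106   i=7: 79
  i=8: 62   i=9: 321     …   i=13: 76
  i=14: 244
Match at i=14, j=7: n = 14·19 + 7 = 273.

273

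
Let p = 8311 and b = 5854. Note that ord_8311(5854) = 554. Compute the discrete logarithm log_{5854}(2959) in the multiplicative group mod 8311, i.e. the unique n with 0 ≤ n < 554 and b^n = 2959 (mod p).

93

Baby-step giant-step with m = ceil(sqrt(554)) = 24.
Baby table (5854^j mod 8311 for j=0..23):
  0:1  1:5854  2:3063  3:3975  4:7161  5:8121  6:1414  7:8111
  8:1051  9:2414  10:2856  11:5603  12:4756  13:8085  14:6756  15:5886
  16:7549  17:2259  18:1385  19:4565  20:3645  21:3493  22:2962  23:2802
Giant step factor: 5854^(-24) ≡ 4996 (mod 8311).
Scan 2959·4996^i mod 8311 for i = 0, 1, …:
  i=0: 2959   i=1: 6206   i=2: 5146   i=3: 3493
Match at i=3, j=21: n = 3·24 + 21 = 93.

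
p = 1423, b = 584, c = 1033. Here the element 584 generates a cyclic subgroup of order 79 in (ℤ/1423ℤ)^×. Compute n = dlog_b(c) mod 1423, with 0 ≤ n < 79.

33

Baby-step giant-step with m = ceil(sqrt(79)) = 9.
Baby table (584^j mod 1423 for j=0..8):
  0:1  1:584  2:959  3:817  4:423  5:853  6:102  7:1225
  8:1054
Giant step factor: 584^(-9) ≡ 201 (mod 1423).
Scan 1033·201^i mod 1423 for i = 0, 1, …:
  i=0: 1033   i=1: 1298   i=2: 489   i=3: 102
Match at i=3, j=6: n = 3·9 + 6 = 33.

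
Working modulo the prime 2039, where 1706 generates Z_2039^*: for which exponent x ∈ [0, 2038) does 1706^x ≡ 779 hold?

1168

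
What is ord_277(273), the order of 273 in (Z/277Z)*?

23

The order of 273 must divide p − 1 = 276 = 2^2 · 3 · 23.
Divisors: 1, 2, 3, 4, 6, 12, 23, 46, 69, 92, 138, 276.
Check each in increasing order: 273^1 ≡ 273;  273^2 ≡ 16;  273^3 ≡ 213;  273^4 ≡ 256;  273^6 ≡ 218;  273^12 ≡ 157;  273^23 ≡ 1.
Smallest exponent giving 1 is 23.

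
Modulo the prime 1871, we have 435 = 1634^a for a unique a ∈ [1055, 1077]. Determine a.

Compute 1634^1055 mod 1871 = 1355, then multiply by 1634 repeatedly:
  1634^1055=1355  1634^1056=677  1634^1057=457  1634^1058=209  1634^1059=984
  1634^1060=667  1634^1061=956  1634^1062=1690  1634^1063=1735  1634^1064=425
  1634^1065=309  1634^1066=1607  1634^1067=825  1634^1068=930  1634^1069=368
  1634^1070=721  1634^1071=1255  1634^1072=54  1634^1073=299  1634^1074=235
  1634^1075=435
Found 435 at exponent 1075.

1075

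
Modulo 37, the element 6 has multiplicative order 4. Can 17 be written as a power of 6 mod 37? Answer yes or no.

⟨6⟩ has order 4; its elements mod 37 are {1, 6, 31, 36}.
17 is not in this set.

no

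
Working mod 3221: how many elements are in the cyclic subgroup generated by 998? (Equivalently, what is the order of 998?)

The order of 998 must divide p − 1 = 3220 = 2^2 · 5 · 7 · 23.
Divisors: 1, 2, 4, 5, 7, 10, 14, 20, 23, 28, 35, 46, 70, 92, 115, 140, 161, 230, 322, 460, 644, 805, 1610, 3220.
Check each in increasing order: 998^1 ≡ 998;  998^2 ≡ 715;  998^4 ≡ 2307;  998^5 ≡ 2592;  998^7 ≡ 1205;  998^10 ≡ 2679;  998^14 ≡ 2575;  998^20 ≡ 653;  998^23 ≡ 1687;  998^28 ≡ 1807;  998^35 ≡ 39;  998^46 ≡ 1826;  998^70 ≡ 1521;  998^92 ≡ 541;  998^115 ≡ 1124;  998^140 ≡ 763;  998^161 ≡ 647;  998^230 ≡ 744;  998^322 ≡ 3100;  998^460 ≡ 2745;  998^644 ≡ 1757;  998^805 ≡ 2987;  998^1610 ≡ 3220;  998^3220 ≡ 1.
Smallest exponent giving 1 is 3220.

3220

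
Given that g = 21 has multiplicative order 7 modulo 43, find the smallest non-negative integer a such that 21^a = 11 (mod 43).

Successive powers of 21 modulo 43:
  21^0=1  21^1=21  21^2=11
So 21^2 ≡ 11 (mod 43), giving a = 2.

2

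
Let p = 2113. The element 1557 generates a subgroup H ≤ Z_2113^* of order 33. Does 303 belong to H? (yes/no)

303 ∈ ⟨1557⟩ iff 303^33 ≡ 1 (mod 2113), since |⟨1557⟩| = 33.
303^33 mod 2113 = 143.
Since 143 ≠ 1, 303 does not lie in the subgroup.

no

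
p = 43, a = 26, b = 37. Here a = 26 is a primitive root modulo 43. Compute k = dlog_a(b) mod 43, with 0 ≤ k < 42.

Baby-step giant-step with m = ceil(sqrt(42)) = 7.
Baby table (26^j mod 43 for j=0..6):
  0:1  1:26  2:31  3:32  4:15  5:3  6:35
Giant step factor: 26^(-7) ≡ 37 (mod 43).
Scan 37·37^i mod 43 for i = 0, 1, …:
  i=0: 37   i=1: 36   i=2: 42   i=3: 6
  i=4: 7   i=5: 1
Match at i=5, j=0: k = 5·7 + 0 = 35.

35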